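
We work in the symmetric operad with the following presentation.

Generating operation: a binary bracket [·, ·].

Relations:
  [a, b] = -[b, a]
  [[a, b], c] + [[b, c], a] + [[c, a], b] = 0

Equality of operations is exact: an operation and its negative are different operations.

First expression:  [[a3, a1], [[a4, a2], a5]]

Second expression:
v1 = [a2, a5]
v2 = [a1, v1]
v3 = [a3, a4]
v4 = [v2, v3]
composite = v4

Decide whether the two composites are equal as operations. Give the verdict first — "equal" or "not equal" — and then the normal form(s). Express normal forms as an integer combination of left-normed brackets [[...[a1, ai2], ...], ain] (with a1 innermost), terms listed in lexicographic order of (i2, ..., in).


not equal; first: [[[[a1, a3], a2], a4], a5] - [[[[a1, a3], a4], a2], a5] - [[[[a1, a3], a5], a2], a4] + [[[[a1, a3], a5], a4], a2]; second: [[[[a1, a2], a5], a3], a4] - [[[[a1, a2], a5], a4], a3] - [[[[a1, a5], a2], a3], a4] + [[[[a1, a5], a2], a4], a3]

Reducing the first expression gives [[[[a1, a3], a2], a4], a5] - [[[[a1, a3], a4], a2], a5] - [[[[a1, a3], a5], a2], a4] + [[[[a1, a3], a5], a4], a2]
Reducing the second expression gives [[[[a1, a2], a5], a3], a4] - [[[[a1, a2], a5], a4], a3] - [[[[a1, a5], a2], a3], a4] + [[[[a1, a5], a2], a4], a3]
They disagree, so not equal.


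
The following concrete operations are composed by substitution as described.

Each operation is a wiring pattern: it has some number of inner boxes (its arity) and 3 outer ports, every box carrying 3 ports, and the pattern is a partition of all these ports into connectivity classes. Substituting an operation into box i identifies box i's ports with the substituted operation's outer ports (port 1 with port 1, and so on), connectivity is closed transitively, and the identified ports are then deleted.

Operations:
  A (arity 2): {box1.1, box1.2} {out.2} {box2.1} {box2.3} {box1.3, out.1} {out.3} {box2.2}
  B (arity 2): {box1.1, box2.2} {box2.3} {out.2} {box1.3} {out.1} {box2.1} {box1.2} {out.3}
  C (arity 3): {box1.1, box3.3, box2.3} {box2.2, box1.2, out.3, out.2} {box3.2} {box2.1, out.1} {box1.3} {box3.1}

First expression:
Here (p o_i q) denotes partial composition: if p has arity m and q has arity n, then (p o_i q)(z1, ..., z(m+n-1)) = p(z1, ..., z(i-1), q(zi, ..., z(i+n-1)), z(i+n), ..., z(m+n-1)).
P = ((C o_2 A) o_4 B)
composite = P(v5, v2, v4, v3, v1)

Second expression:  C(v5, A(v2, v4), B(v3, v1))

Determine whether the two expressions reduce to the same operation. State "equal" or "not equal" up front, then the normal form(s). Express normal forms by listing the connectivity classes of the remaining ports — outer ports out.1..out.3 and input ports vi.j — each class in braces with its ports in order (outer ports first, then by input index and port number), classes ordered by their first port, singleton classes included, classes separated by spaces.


equal; the common form is {out.1, v2.3} {out.2, out.3, v5.2} {v1.1} {v1.2, v3.1} {v1.3} {v2.1, v2.2} {v3.2} {v3.3} {v4.1} {v4.2} {v4.3} {v5.1} {v5.3}


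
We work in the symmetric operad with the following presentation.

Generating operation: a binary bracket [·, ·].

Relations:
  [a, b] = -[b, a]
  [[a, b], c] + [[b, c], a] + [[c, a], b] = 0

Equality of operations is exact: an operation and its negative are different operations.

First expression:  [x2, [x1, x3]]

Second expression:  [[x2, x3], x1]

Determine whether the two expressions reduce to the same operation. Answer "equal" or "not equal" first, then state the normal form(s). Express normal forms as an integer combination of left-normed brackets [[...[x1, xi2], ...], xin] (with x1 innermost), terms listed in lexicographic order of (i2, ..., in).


The first expression reduces to -[[x1, x3], x2]
The second expression reduces to -[[x1, x2], x3] + [[x1, x3], x2]
Distinct normal forms: not equal.

not equal; the first gives -[[x1, x3], x2] and the second -[[x1, x2], x3] + [[x1, x3], x2]


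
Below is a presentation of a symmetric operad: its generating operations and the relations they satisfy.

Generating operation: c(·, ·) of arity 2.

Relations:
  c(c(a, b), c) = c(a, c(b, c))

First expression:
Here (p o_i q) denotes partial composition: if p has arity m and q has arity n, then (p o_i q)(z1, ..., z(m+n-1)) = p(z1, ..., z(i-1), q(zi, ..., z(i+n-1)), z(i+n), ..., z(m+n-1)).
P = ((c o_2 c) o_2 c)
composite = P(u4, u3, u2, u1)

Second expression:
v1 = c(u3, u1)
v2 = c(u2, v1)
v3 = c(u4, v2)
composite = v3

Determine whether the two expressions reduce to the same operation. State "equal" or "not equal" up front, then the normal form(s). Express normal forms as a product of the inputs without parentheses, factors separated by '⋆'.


not equal — first u4 ⋆ u3 ⋆ u2 ⋆ u1, second u4 ⋆ u2 ⋆ u3 ⋆ u1


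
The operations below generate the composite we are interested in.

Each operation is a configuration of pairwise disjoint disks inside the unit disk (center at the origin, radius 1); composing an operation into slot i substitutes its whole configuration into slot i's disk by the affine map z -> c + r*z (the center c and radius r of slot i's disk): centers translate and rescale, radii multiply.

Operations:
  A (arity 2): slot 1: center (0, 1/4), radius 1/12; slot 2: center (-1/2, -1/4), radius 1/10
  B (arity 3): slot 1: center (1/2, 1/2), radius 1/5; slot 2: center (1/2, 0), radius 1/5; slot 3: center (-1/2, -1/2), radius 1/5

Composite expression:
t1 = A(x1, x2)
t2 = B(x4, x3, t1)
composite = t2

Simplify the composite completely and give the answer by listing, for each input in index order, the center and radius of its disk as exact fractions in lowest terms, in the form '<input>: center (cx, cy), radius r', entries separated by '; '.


x1: center (-1/2, -9/20), radius 1/60; x2: center (-3/5, -11/20), radius 1/50; x3: center (1/2, 0), radius 1/5; x4: center (1/2, 1/2), radius 1/5


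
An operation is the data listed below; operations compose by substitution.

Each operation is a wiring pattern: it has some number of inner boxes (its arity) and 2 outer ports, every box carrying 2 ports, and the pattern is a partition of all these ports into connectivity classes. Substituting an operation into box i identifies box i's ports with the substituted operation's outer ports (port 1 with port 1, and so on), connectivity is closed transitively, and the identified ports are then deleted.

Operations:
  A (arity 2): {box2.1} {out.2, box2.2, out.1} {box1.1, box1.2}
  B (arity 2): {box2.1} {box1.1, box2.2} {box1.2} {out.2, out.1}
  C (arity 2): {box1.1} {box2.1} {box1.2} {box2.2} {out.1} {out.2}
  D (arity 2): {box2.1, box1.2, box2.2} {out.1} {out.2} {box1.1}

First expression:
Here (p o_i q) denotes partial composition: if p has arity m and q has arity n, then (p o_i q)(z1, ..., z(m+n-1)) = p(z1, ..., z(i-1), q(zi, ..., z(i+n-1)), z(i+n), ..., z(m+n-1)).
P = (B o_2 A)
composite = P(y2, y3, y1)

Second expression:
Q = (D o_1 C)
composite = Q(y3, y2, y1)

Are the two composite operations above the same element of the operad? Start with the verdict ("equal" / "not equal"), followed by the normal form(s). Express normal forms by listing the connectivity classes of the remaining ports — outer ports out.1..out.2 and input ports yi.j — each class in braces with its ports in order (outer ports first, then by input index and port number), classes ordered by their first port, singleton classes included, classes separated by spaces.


The first expression, normalized: {out.1, out.2} {y1.1} {y1.2, y2.1} {y2.2} {y3.1, y3.2}
The second expression, normalized: {out.1} {out.2} {y1.1, y1.2} {y2.1} {y2.2} {y3.1} {y3.2}
Different reductions; not equal.

not equal; first: {out.1, out.2} {y1.1} {y1.2, y2.1} {y2.2} {y3.1, y3.2}; second: {out.1} {out.2} {y1.1, y1.2} {y2.1} {y2.2} {y3.1} {y3.2}


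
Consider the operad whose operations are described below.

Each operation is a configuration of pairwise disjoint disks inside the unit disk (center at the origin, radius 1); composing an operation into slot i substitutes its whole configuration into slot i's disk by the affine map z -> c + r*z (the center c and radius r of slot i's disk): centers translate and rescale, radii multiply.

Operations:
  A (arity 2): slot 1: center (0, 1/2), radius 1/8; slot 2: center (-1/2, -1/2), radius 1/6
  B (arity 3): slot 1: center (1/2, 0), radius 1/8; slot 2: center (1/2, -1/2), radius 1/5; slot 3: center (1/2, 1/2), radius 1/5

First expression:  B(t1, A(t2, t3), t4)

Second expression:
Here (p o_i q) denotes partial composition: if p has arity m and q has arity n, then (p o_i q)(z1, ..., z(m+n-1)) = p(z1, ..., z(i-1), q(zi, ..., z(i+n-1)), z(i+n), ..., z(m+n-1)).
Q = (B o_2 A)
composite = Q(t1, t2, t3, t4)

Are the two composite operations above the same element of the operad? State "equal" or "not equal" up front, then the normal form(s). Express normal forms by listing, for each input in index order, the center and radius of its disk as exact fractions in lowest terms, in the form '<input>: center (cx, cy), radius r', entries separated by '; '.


equal; both compose to t1: center (1/2, 0), radius 1/8; t2: center (1/2, -2/5), radius 1/40; t3: center (2/5, -3/5), radius 1/30; t4: center (1/2, 1/2), radius 1/5

The first composite normalizes to t1: center (1/2, 0), radius 1/8; t2: center (1/2, -2/5), radius 1/40; t3: center (2/5, -3/5), radius 1/30; t4: center (1/2, 1/2), radius 1/5
The second composite normalizes to t1: center (1/2, 0), radius 1/8; t2: center (1/2, -2/5), radius 1/40; t3: center (2/5, -3/5), radius 1/30; t4: center (1/2, 1/2), radius 1/5
The normal forms match — equal.


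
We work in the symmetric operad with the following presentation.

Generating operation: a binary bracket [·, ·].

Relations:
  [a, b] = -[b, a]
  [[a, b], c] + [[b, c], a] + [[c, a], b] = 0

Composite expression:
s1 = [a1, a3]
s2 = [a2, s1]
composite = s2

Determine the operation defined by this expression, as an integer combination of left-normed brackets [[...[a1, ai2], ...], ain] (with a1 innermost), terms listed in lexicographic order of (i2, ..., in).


-[[a1, a3], a2]

In the tensor algebra, words opening a1 carry the a1-anchored form.
Composite bracket: [a2, [a1, a3]]
Expanding via [a, b] = ab - ba: 4 signed words (2^2 = 4).
Only words starting with a1 matter:
  sign of a1a3a2 is -1, so it contributes -[[a1, a3], a2]


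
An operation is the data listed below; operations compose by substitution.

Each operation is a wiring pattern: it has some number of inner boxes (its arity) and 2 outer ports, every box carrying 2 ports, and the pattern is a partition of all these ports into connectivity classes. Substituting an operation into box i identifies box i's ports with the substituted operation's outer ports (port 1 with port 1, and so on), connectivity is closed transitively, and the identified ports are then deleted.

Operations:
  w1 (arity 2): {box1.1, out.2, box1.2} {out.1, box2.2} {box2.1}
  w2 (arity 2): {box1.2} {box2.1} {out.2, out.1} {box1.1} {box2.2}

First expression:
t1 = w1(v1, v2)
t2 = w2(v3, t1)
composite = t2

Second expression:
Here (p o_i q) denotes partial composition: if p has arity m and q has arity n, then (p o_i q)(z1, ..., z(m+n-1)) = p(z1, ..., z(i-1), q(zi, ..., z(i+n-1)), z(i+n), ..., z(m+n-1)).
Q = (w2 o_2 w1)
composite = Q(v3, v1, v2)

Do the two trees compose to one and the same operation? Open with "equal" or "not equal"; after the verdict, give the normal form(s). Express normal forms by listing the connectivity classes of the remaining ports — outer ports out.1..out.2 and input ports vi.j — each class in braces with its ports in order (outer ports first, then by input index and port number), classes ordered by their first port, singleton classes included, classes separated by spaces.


The first expression, normalized: {out.1, out.2} {v1.1, v1.2} {v2.1} {v2.2} {v3.1} {v3.2}
The second expression, normalized: {out.1, out.2} {v1.1, v1.2} {v2.1} {v2.2} {v3.1} {v3.2}
One common form — equal.

equal; the common form is {out.1, out.2} {v1.1, v1.2} {v2.1} {v2.2} {v3.1} {v3.2}


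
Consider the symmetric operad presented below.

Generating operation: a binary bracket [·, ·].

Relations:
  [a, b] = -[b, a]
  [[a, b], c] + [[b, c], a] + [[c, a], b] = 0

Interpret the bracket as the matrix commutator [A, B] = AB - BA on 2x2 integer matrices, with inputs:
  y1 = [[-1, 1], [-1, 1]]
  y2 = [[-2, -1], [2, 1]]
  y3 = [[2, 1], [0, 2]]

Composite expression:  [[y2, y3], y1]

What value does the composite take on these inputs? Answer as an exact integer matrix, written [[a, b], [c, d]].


[[3, -10], [-4, -3]]


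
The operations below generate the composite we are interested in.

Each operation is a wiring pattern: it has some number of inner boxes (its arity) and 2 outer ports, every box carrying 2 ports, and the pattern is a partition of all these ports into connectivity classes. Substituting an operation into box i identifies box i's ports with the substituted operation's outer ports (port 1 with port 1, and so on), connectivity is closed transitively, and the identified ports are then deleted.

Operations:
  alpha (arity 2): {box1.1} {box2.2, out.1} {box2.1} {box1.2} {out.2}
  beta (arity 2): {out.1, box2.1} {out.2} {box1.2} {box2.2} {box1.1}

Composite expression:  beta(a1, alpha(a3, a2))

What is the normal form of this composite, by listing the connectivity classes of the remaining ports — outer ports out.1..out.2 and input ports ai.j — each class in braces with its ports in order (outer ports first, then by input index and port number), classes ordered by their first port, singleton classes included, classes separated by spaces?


Connectivity passes through glued beta-boundaries; trace each wire chain.
alpha over (a3, a2) gives {out.1, a2.2} {out.2} {a2.1} {a3.1} {a3.2}, out.j being that stage's outer ports
beta over (a1, a3, a2) gives {out.1, a2.2} {out.2} {a1.1} {a1.2} {a2.1} {a3.1} {a3.2}, out.j being that stage's outer ports

{out.1, a2.2} {out.2} {a1.1} {a1.2} {a2.1} {a3.1} {a3.2}


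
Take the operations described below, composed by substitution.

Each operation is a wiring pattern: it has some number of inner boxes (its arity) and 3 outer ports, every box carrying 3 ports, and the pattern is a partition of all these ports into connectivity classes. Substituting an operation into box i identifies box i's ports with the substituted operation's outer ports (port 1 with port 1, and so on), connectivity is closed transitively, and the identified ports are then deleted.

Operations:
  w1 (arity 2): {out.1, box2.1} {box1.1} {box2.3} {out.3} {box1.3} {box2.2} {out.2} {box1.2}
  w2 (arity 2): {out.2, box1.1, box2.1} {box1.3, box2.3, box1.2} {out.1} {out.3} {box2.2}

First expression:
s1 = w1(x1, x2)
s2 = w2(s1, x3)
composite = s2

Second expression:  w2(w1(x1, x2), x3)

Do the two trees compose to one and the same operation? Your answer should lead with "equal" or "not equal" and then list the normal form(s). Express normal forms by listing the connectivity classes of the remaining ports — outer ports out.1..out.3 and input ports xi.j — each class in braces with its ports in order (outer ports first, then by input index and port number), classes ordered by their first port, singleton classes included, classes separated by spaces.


equal — both sides give {out.1} {out.2, x2.1, x3.1} {out.3} {x1.1} {x1.2} {x1.3} {x2.2} {x2.3} {x3.2} {x3.3}

Normal form of the first expression: {out.1} {out.2, x2.1, x3.1} {out.3} {x1.1} {x1.2} {x1.3} {x2.2} {x2.3} {x3.2} {x3.3}
Normal form of the second expression: {out.1} {out.2, x2.1, x3.1} {out.3} {x1.1} {x1.2} {x1.3} {x2.2} {x2.3} {x3.2} {x3.3}
One common form — equal.


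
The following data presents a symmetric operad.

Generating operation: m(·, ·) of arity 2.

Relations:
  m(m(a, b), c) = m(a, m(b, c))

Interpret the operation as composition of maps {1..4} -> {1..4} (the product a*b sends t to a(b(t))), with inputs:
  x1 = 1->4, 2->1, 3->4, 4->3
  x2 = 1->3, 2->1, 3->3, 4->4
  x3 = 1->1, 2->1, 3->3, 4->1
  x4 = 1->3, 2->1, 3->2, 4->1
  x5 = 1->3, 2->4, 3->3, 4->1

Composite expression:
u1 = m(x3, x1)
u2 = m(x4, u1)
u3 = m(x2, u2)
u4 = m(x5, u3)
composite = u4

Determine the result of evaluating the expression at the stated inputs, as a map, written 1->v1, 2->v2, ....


m(x3, x1) = 1->1, 2->1, 3->1, 4->3
m(x4, m(x3, x1)) = 1->3, 2->3, 3->3, 4->2
m(x2, m(x4, m(x3, x1))) = 1->3, 2->3, 3->3, 4->1
m(x5, m(x2, m(x4, m(x3, x1)))) = 1->3, 2->3, 3->3, 4->3

1->3, 2->3, 3->3, 4->3


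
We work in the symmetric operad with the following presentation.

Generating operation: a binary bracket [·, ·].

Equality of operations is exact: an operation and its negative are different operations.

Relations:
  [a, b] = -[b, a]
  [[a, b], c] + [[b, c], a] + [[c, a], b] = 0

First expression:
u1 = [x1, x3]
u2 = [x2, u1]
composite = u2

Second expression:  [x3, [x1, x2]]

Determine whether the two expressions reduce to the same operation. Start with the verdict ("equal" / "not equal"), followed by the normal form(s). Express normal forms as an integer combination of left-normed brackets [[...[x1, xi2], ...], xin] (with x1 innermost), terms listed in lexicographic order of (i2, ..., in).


not equal; the first gives -[[x1, x3], x2] and the second -[[x1, x2], x3]

The first expression, normalized: -[[x1, x3], x2]
The second expression, normalized: -[[x1, x2], x3]
Distinct normal forms: not equal.


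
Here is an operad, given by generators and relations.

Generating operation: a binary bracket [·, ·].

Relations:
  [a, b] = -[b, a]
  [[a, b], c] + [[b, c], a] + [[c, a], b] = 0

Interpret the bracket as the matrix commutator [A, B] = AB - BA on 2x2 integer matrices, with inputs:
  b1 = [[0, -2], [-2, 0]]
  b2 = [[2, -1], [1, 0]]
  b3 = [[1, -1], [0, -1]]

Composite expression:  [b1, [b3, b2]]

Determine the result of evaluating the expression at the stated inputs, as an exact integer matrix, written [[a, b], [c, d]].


[b3, b2] = [[-1, 0], [-2, 1]]
[b1, [b3, b2]] = [[4, -4], [4, -4]]

[[4, -4], [4, -4]]


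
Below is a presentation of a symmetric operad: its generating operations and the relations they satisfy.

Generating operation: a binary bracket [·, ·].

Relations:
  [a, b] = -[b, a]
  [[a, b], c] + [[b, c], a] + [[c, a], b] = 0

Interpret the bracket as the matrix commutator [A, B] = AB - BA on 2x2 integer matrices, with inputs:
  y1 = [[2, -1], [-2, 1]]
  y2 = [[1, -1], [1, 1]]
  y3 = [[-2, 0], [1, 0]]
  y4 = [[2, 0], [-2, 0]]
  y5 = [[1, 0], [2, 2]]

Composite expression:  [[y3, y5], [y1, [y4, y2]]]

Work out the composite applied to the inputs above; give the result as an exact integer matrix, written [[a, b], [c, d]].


[[18, 0], [-12, -18]]

[y3, y5] = [[0, 0], [3, 0]]
[y4, y2] = [[-2, -2], [-2, 2]]
[y1, [y4, y2]] = [[-2, -6], [10, 2]]
[[y3, y5], [y1, [y4, y2]]] = [[18, 0], [-12, -18]]


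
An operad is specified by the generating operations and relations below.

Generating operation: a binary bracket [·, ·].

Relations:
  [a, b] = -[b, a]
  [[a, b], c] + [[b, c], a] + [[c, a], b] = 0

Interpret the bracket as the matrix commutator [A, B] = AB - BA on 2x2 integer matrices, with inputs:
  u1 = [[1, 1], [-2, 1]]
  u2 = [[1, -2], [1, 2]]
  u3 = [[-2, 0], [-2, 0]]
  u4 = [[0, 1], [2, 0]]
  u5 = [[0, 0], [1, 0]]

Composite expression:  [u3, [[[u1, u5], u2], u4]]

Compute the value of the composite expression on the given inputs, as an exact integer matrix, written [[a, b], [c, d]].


[u1, u5] = [[1, 0], [0, -1]]
[[u1, u5], u2] = [[0, -4], [-2, 0]]
[[[u1, u5], u2], u4] = [[-6, 0], [0, 6]]
[u3, [[[u1, u5], u2], u4]] = [[0, 0], [24, 0]]

[[0, 0], [24, 0]]


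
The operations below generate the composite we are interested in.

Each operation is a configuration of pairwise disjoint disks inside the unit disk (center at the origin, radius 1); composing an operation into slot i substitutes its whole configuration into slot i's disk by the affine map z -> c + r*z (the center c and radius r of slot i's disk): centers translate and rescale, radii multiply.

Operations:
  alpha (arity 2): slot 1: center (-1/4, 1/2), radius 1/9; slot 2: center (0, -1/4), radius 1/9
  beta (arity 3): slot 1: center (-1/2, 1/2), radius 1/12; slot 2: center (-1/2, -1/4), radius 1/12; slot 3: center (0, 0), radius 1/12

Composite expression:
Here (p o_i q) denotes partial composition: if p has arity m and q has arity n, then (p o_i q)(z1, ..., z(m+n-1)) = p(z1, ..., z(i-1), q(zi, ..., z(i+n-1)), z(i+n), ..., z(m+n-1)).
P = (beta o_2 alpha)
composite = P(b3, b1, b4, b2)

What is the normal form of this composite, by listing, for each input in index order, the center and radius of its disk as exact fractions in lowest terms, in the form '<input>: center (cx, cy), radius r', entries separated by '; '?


Affine substitution under beta: radii multiply and b-centers shift.
tracing b3 down its 1-map path: center (-1/2, 1/2), radius 1/12
tracing b1 down its 2-map path: center (-25/48, -5/24), radius 1/108
tracing b4 down its 2-map path: center (-1/2, -13/48), radius 1/108
tracing b2 down its 1-map path: center (0, 0), radius 1/12

b1: center (-25/48, -5/24), radius 1/108; b2: center (0, 0), radius 1/12; b3: center (-1/2, 1/2), radius 1/12; b4: center (-1/2, -13/48), radius 1/108


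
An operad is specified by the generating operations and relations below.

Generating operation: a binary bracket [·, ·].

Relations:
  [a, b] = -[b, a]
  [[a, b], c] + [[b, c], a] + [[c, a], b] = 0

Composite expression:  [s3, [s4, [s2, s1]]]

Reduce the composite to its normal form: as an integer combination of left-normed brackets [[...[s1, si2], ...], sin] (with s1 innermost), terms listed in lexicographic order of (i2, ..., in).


A multilinear Lie element is pinned by s1-initial words (s1 innermost).
Composite bracket: [s3, [s4, [s2, s1]]]
Expanding via [a, b] = ab - ba: 8 signed words (2^3 = 8).
Words beginning with s1 determine it all:
  the word s1s2s4s3 carries sign -1 and contributes -[[[s1, s2], s4], s3]

-[[[s1, s2], s4], s3]


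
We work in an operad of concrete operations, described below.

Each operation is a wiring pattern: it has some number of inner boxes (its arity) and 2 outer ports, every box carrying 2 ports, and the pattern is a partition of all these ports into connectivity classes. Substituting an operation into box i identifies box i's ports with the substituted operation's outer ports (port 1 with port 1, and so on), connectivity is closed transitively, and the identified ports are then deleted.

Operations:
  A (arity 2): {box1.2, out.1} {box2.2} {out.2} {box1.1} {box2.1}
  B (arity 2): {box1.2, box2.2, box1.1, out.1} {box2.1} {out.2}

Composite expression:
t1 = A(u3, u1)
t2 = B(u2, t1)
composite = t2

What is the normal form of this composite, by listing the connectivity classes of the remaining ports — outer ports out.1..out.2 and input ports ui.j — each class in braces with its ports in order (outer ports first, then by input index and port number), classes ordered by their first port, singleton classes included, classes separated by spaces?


{out.1, u2.1, u2.2} {out.2} {u1.1} {u1.2} {u3.1} {u3.2}


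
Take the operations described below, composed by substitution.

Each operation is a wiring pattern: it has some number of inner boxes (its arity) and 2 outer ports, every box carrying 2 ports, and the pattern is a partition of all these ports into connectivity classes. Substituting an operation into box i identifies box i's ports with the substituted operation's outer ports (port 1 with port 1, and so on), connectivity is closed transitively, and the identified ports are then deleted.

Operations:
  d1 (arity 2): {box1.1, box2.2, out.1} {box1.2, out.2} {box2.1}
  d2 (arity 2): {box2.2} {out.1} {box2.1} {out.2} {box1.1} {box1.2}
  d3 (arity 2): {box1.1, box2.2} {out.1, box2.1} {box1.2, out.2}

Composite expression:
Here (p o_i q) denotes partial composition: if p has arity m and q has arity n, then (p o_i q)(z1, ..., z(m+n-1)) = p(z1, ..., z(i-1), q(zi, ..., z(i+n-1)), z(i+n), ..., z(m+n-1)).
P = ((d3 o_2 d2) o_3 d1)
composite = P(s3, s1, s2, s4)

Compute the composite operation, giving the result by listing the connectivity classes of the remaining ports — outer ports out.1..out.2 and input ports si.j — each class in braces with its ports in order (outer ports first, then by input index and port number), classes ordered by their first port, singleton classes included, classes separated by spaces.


{out.1} {out.2, s3.2} {s1.1} {s1.2} {s2.1, s4.2} {s2.2} {s3.1} {s4.1}

Substituting into d3 glues patterns; closure does the rest.
d1 over (s2, s4) gives {out.1, s2.1, s4.2} {out.2, s2.2} {s4.1}, out.j being that stage's outer ports
d2 over (s1, s2, s4) gives {out.1} {out.2} {s1.1} {s1.2} {s2.1, s4.2} {s2.2} {s4.1}, out.j being that stage's outer ports
d3 over (s3, s1, s2, s4) gives {out.1} {out.2, s3.2} {s1.1} {s1.2} {s2.1, s4.2} {s2.2} {s3.1} {s4.1}, out.j being that stage's outer ports


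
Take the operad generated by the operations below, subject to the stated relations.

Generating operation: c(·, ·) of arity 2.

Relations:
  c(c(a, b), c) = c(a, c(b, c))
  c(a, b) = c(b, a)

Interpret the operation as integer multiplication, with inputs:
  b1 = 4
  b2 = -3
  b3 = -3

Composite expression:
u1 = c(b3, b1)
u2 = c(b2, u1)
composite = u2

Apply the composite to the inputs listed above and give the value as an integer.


36

c(b3, b1) = -12
c(b2, c(b3, b1)) = 36


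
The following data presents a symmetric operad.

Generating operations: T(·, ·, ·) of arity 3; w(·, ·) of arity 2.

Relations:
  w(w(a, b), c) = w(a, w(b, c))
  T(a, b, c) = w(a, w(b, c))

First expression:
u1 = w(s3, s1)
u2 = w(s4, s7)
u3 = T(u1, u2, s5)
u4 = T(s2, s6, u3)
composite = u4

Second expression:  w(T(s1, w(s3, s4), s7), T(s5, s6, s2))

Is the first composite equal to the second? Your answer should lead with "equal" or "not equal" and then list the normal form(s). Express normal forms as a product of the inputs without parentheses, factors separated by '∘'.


not equal; first: s2 ∘ s6 ∘ s3 ∘ s1 ∘ s4 ∘ s7 ∘ s5; second: s1 ∘ s3 ∘ s4 ∘ s7 ∘ s5 ∘ s6 ∘ s2

Normal form of the first expression: s2 ∘ s6 ∘ s3 ∘ s1 ∘ s4 ∘ s7 ∘ s5
Normal form of the second expression: s1 ∘ s3 ∘ s4 ∘ s7 ∘ s5 ∘ s6 ∘ s2
The forms do not match — not equal.


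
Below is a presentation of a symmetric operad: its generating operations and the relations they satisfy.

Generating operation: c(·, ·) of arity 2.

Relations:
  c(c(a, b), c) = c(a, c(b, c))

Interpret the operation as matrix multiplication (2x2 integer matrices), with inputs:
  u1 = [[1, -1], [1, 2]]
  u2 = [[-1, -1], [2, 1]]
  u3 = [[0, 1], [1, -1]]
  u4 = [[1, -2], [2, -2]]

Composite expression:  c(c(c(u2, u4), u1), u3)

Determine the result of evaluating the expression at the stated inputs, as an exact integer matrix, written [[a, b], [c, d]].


[[11, -10], [-16, 14]]

c(u2, u4) = [[-3, 4], [4, -6]]
c(c(u2, u4), u1) = [[1, 11], [-2, -16]]
c(c(c(u2, u4), u1), u3) = [[11, -10], [-16, 14]]


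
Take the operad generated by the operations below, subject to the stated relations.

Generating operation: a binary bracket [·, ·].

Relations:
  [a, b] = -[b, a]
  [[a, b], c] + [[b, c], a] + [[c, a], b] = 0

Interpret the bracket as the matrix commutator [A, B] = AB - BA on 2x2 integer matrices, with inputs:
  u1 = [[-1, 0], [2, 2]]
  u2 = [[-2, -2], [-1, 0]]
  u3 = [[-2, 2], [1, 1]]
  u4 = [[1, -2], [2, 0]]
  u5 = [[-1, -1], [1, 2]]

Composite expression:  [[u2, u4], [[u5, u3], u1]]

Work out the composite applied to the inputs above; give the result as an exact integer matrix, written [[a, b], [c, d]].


[[153, 540], [36, -153]]

[u2, u4] = [[-6, 6], [3, 6]]
[u5, u3] = [[-3, -9], [0, 3]]
[[u5, u3], u1] = [[-18, -27], [12, 18]]
[[u2, u4], [[u5, u3], u1]] = [[153, 540], [36, -153]]


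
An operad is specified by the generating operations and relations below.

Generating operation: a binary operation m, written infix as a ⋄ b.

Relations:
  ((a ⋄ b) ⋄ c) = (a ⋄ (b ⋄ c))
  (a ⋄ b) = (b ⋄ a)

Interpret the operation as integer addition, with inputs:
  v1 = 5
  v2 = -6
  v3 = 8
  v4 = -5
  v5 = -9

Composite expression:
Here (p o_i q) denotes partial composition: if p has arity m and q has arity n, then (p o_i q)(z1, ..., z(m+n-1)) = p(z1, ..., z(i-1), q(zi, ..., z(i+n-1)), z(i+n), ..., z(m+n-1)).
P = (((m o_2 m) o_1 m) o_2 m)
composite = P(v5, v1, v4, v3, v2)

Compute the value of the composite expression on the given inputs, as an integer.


-7

(v1 ⋄ v4) = 0
(v5 ⋄ (v1 ⋄ v4)) = -9
(v3 ⋄ v2) = 2
((v5 ⋄ (v1 ⋄ v4)) ⋄ (v3 ⋄ v2)) = -7


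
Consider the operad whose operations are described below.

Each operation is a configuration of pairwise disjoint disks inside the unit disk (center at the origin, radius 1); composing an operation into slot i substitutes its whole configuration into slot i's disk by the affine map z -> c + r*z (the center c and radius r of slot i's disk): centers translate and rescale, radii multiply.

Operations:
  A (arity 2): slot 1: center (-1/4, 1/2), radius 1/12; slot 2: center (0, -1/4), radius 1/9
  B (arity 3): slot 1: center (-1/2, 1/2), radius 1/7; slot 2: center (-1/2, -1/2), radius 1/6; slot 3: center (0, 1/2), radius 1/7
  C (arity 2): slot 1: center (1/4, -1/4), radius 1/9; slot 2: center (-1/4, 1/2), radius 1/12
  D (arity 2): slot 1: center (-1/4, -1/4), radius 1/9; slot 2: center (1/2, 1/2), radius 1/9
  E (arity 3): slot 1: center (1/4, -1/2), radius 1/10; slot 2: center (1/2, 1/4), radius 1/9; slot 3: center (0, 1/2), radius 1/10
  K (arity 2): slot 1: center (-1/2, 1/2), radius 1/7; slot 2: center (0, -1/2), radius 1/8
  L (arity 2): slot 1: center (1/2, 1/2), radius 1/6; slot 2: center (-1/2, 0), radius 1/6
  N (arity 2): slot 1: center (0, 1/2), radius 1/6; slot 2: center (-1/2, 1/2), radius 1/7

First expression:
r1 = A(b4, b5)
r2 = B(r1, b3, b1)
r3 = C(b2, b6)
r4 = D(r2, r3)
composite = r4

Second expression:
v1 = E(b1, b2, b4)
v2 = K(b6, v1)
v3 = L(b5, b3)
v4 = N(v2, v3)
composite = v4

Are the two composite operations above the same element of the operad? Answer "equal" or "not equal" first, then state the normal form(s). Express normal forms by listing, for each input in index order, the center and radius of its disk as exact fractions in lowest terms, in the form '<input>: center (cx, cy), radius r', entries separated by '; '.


not equal: they reduce to b1: center (-1/4, -7/36), radius 1/63; b2: center (19/36, 17/36), radius 1/81; b3: center (-11/36, -11/36), radius 1/54; b4: center (-13/42, -47/252), radius 1/756; b5: center (-11/36, -25/126), radius 1/567; b6: center (17/36, 5/9), radius 1/108 and b1: center (1/192, 13/32), radius 1/480; b2: center (1/96, 27/64), radius 1/432; b3: center (-4/7, 1/2), radius 1/42; b4: center (0, 41/96), radius 1/480; b5: center (-3/7, 4/7), radius 1/42; b6: center (-1/12, 7/12), radius 1/42

The first expression reduces to b1: center (-1/4, -7/36), radius 1/63; b2: center (19/36, 17/36), radius 1/81; b3: center (-11/36, -11/36), radius 1/54; b4: center (-13/42, -47/252), radius 1/756; b5: center (-11/36, -25/126), radius 1/567; b6: center (17/36, 5/9), radius 1/108
The second expression reduces to b1: center (1/192, 13/32), radius 1/480; b2: center (1/96, 27/64), radius 1/432; b3: center (-4/7, 1/2), radius 1/42; b4: center (0, 41/96), radius 1/480; b5: center (-3/7, 4/7), radius 1/42; b6: center (-1/12, 7/12), radius 1/42
Distinct normal forms: not equal.


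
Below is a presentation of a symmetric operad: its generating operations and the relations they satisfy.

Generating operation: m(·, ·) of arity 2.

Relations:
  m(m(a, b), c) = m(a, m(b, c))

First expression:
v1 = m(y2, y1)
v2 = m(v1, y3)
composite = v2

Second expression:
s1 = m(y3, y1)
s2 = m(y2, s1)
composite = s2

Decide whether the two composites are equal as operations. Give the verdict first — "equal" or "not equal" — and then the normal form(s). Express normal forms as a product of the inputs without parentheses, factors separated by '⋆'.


not equal — first y2 ⋆ y1 ⋆ y3, second y2 ⋆ y3 ⋆ y1


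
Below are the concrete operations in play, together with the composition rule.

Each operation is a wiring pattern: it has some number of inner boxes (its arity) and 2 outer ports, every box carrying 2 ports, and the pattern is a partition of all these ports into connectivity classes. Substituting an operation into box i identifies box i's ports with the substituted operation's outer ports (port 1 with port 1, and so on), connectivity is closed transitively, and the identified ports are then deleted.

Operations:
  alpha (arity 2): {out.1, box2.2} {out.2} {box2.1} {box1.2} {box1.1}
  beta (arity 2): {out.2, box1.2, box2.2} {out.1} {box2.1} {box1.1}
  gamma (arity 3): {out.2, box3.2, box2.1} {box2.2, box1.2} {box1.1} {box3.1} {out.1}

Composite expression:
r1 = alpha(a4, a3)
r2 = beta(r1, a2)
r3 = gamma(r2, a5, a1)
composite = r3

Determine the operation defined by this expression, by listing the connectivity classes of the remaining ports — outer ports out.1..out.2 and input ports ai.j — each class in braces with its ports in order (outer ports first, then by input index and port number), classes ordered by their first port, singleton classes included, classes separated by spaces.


{out.1} {out.2, a1.2, a5.1} {a1.1} {a2.1} {a2.2, a5.2} {a3.1} {a3.2} {a4.1} {a4.2}

Substituting into gamma glues patterns; closure does the rest.
alpha over (a4, a3) gives {out.1, a3.2} {out.2} {a3.1} {a4.1} {a4.2}, out.j being that stage's outer ports
beta over (a4, a3, a2) gives {out.1} {out.2, a2.2} {a2.1} {a3.1} {a3.2} {a4.1} {a4.2}, out.j being that stage's outer ports
gamma over (a4, a3, a2, a5, a1) gives {out.1} {out.2, a1.2, a5.1} {a1.1} {a2.1} {a2.2, a5.2} {a3.1} {a3.2} {a4.1} {a4.2}, out.j being that stage's outer ports


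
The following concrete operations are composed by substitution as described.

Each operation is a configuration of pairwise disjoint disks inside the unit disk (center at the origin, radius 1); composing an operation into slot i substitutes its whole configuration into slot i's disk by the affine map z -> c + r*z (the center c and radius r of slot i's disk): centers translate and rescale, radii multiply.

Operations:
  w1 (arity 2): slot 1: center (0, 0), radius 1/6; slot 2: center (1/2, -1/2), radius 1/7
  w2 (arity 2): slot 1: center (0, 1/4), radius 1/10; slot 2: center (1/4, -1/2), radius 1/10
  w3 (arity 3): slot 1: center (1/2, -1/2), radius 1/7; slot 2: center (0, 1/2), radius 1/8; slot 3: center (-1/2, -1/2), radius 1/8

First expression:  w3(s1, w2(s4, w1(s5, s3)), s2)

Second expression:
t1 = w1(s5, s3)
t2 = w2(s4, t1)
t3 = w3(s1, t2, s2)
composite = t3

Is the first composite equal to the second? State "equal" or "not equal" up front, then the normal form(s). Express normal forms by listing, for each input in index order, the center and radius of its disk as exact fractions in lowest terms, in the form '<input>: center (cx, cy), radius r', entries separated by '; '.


equal: each reduces to s1: center (1/2, -1/2), radius 1/7; s2: center (-1/2, -1/2), radius 1/8; s3: center (3/80, 69/160), radius 1/560; s4: center (0, 17/32), radius 1/80; s5: center (1/32, 7/16), radius 1/480

The first composite normalizes to s1: center (1/2, -1/2), radius 1/7; s2: center (-1/2, -1/2), radius 1/8; s3: center (3/80, 69/160), radius 1/560; s4: center (0, 17/32), radius 1/80; s5: center (1/32, 7/16), radius 1/480
The second composite normalizes to s1: center (1/2, -1/2), radius 1/7; s2: center (-1/2, -1/2), radius 1/8; s3: center (3/80, 69/160), radius 1/560; s4: center (0, 17/32), radius 1/80; s5: center (1/32, 7/16), radius 1/480
Both agree, so they are equal.


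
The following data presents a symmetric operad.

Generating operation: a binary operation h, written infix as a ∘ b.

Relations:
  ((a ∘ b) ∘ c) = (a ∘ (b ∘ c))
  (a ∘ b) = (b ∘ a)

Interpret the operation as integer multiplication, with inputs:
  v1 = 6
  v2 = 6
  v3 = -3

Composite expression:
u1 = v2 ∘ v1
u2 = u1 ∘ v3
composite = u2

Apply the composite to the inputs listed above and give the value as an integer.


(v2 ∘ v1) = 36
((v2 ∘ v1) ∘ v3) = -108

-108


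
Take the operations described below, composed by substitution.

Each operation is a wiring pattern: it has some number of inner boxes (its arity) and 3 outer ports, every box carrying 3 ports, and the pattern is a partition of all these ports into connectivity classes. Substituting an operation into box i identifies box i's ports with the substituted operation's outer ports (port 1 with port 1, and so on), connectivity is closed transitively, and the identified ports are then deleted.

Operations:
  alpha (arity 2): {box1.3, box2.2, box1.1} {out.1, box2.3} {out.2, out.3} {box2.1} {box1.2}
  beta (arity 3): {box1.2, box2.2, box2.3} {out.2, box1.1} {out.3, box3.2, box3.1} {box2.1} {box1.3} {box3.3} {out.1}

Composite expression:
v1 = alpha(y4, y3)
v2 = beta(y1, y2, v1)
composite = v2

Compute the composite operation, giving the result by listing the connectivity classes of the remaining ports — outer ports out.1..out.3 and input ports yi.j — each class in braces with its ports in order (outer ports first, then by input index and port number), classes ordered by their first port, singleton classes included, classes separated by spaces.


{out.1} {out.2, y1.1} {out.3, y3.3} {y1.2, y2.2, y2.3} {y1.3} {y2.1} {y3.1} {y3.2, y4.1, y4.3} {y4.2}


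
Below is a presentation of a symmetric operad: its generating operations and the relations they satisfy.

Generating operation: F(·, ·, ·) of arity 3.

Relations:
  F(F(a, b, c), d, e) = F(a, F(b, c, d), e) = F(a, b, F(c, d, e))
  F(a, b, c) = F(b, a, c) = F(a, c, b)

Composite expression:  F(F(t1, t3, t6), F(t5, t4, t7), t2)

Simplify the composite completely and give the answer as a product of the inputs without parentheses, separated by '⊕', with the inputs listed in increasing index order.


t1 ⊕ t2 ⊕ t3 ⊕ t4 ⊕ t5 ⊕ t6 ⊕ t7


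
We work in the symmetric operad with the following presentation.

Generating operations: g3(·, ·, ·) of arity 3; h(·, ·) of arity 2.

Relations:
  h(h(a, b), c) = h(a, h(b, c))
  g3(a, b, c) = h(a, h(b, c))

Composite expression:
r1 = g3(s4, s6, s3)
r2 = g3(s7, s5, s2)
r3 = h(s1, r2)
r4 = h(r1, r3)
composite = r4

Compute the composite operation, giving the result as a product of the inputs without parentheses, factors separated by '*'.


The h-tree's shape is irrelevant; the s-reading-order decides.
g3(s4, s6, s3) flattens to s4 * s6 * s3
g3(s7, s5, s2) flattens to s7 * s5 * s2
h(s1, g3(s7, s5, s2)) flattens to s1 * s7 * s5 * s2
h(g3(s4, s6, s3), h(s1, g3(s7, s5, s2))) flattens to s4 * s6 * s3 * s1 * s7 * s5 * s2

s4 * s6 * s3 * s1 * s7 * s5 * s2


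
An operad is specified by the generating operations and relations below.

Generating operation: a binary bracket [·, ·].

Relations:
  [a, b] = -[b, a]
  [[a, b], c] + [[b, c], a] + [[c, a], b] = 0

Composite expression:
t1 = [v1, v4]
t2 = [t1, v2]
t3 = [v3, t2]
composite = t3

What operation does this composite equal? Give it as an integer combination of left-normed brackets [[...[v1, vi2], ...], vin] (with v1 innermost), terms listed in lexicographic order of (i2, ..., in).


Left-normed coefficients sit on the v1-initial expansion words.
Composite bracket: [v3, [[v1, v4], v2]]
Under [a, b] = ab - ba we get 8 signed associative words (2^3 = 8).
Collect the words opening with v1:
  the word v1v4v2v3 carries sign -1 and contributes -[[[v1, v4], v2], v3]

-[[[v1, v4], v2], v3]


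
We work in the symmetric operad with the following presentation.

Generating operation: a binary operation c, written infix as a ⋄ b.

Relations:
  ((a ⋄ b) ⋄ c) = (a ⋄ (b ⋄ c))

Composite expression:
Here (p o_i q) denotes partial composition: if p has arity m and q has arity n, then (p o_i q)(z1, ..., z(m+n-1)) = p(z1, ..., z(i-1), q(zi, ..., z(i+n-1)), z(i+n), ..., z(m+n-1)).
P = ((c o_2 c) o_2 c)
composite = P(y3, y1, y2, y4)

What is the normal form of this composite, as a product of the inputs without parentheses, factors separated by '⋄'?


y3 ⋄ y1 ⋄ y2 ⋄ y4


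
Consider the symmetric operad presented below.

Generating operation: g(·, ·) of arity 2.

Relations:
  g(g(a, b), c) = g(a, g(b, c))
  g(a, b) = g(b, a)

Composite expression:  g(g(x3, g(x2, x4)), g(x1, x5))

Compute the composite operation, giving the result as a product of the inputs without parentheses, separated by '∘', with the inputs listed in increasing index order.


x1 ∘ x2 ∘ x3 ∘ x4 ∘ x5

Shape and order are irrelevant to g; the x-input set decides.
g(x2, x4) spells out as x2 ∘ x4
g(x3, g(x2, x4)) spells out as x3 ∘ x2 ∘ x4
g(x1, x5) spells out as x1 ∘ x5
g(g(x3, g(x2, x4)), g(x1, x5)) spells out as x3 ∘ x2 ∘ x4 ∘ x1 ∘ x5
commutativity sorts the factors: x1 ∘ x2 ∘ x3 ∘ x4 ∘ x5
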